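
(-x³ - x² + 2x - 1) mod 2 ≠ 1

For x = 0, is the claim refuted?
Substitute x = 0 into the relation:
x = 0: LHS = (-0³ - 0² + 2·0 - 1) mod 2 = (-1) mod 2 = 1; 1 ≠ 1 — FAILS

Since the claim fails at x = 0, this value is a counterexample.

Answer: Yes, x = 0 is a counterexample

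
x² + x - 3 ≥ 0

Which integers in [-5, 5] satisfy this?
Holds for: {-5, -4, -3, 2, 3, 4, 5}
Fails for: {-2, -1, 0, 1}

Answer: {-5, -4, -3, 2, 3, 4, 5}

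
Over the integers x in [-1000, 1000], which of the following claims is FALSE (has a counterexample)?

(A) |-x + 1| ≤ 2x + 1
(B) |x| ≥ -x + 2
(A) x = -1: LHS = |-(-1) + 1| = |2| = 2, RHS = 2·(-1) + 1 = -1; 2 ≤ -1 — FAILS
(B) x = 0: LHS = |0| = 0, RHS = -0 + 2 = 2; 0 ≥ 2 — FAILS

Answer: Both A and B are false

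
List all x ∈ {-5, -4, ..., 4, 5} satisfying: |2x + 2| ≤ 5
Holds for: {-3, -2, -1, 0, 1}
Fails for: {-5, -4, 2, 3, 4, 5}

Answer: {-3, -2, -1, 0, 1}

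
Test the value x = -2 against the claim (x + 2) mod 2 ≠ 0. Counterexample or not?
Substitute x = -2 into the relation:
x = -2: LHS = ((-2) + 2) mod 2 = 0 mod 2 = 0; 0 ≠ 0 — FAILS

Since the claim fails at x = -2, this value is a counterexample.

Answer: Yes, x = -2 is a counterexample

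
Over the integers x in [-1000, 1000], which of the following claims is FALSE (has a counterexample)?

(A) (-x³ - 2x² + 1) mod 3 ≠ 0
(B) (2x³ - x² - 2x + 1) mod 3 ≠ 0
(A) x = -1: LHS = (-(-1)³ - 2·(-1)² + 1) mod 3 = 0 mod 3 = 0; 0 ≠ 0 — FAILS
(B) x = 1: LHS = (2·1³ - 1² - 2·1 + 1) mod 3 = 0 mod 3 = 0; 0 ≠ 0 — FAILS

Answer: Both A and B are false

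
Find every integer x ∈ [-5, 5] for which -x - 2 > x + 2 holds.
Holds for: {-5, -4, -3}
Fails for: {-2, -1, 0, 1, 2, 3, 4, 5}

Answer: {-5, -4, -3}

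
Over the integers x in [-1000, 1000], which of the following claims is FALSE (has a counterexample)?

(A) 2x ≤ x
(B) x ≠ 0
(A) x = 1: LHS = 2·1 = 2; 2 ≤ 1 — FAILS
(B) x = 0: 0 ≠ 0 — FAILS

Answer: Both A and B are false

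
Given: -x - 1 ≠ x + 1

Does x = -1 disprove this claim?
Substitute x = -1 into the relation:
x = -1: LHS = -(-1) - 1 = 0, RHS = (-1) + 1 = 0; 0 ≠ 0 — FAILS

Since the claim fails at x = -1, this value is a counterexample.

Answer: Yes, x = -1 is a counterexample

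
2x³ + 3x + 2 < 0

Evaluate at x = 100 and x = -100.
x = 100: LHS = 2·100³ + 3·100 + 2 = 2000302; 2000302 < 0 — FAILS
x = -100: LHS = 2·(-100)³ + 3·(-100) + 2 = -2000298; -2000298 < 0 — holds

Answer: Partially: fails for x = 100, holds for x = -100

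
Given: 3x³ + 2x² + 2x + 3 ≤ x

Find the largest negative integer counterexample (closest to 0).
Testing negative integers from -1 downward:
x = -1: LHS = 3·(-1)³ + 2·(-1)² + 2·(-1) + 3 = 0; 0 ≤ -1 — FAILS  ← closest negative counterexample to 0

Answer: x = -1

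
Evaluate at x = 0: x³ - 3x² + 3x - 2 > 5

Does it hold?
x = 0: LHS = 0³ - 3·0² + 3·0 - 2 = -2; -2 > 5 — FAILS

The relation fails at x = 0, so x = 0 is a counterexample.

Answer: No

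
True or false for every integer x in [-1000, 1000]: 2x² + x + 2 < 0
The claim fails at x = 0:
x = 0: LHS = 2·0² + 0 + 2 = 2; 2 < 0 — FAILS

Because a single integer refutes it, the statement is false.

Answer: False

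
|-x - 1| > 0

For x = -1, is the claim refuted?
Substitute x = -1 into the relation:
x = -1: LHS = |-(-1) - 1| = |0| = 0; 0 > 0 — FAILS

Since the claim fails at x = -1, this value is a counterexample.

Answer: Yes, x = -1 is a counterexample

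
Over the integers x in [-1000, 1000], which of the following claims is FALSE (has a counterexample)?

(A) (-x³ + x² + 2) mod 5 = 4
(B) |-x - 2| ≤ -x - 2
(A) x = 0: LHS = (-0³ + 0² + 2) mod 5 = 2 mod 5 = 2; 2 = 4 — FAILS
(B) x = 0: LHS = |-0 - 2| = |-2| = 2, RHS = -0 - 2 = -2; 2 ≤ -2 — FAILS

Answer: Both A and B are false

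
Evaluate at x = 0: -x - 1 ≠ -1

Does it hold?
x = 0: LHS = -0 - 1 = -1; -1 ≠ -1 — FAILS

The relation fails at x = 0, so x = 0 is a counterexample.

Answer: No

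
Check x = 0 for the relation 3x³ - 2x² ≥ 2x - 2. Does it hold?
x = 0: LHS = 3·0³ - 2·0² = 0, RHS = 2·0 - 2 = -2; 0 ≥ -2 — holds

The relation is satisfied at x = 0.

Answer: Yes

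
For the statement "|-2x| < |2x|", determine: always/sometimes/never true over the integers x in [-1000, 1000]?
Over all integers in [-1000, 1000], LHS − RHS is smallest at x = 0, where it equals 0:
x = 0: LHS = |-2·0| = |0| = 0, RHS = |2·0| = |0| = 0; 0 < 0 — FAILS
At the ends of the range:
x = -1000: LHS = |-2·(-1000)| = |2000| = 2000, RHS = |2·(-1000)| = |-2000| = 2000; 2000 < 2000 — FAILS
x = 1000: LHS = |-2·1000| = |-2000| = 2000, RHS = |2·1000| = |2000| = 2000; 2000 < 2000 — FAILS
Hence LHS − RHS is never negative, i.e. LHS ≥ RHS throughout, so the claimed relation (<) fails for every integer in [-1000, 1000].

No integer in the range satisfies it.

Answer: Never true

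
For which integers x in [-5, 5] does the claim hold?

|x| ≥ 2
Holds for: {-5, -4, -3, -2, 2, 3, 4, 5}
Fails for: {-1, 0, 1}

Answer: {-5, -4, -3, -2, 2, 3, 4, 5}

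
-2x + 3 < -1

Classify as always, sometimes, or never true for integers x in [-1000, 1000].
Holds at x = 3: LHS = -2·3 + 3 = -3; -3 < -1 — holds
Fails at x = 0: LHS = -2·0 + 3 = 3; 3 < -1 — FAILS
It is satisfied by some integers in the range but not all.

Answer: Sometimes true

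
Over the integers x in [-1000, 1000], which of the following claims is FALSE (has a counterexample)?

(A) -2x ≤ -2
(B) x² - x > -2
(A) x = 0: LHS = -2·0 = 0; 0 ≤ -2 — FAILS

(B) Over all integers in [-1000, 1000], LHS − RHS is smallest at x = 0, where it equals 2:
x = 0: LHS = 0² - 0 = 0; 0 > -2 — holds
At the ends of the range:
x = -1000: LHS = (-1000)² - (-1000) = 1001000; 1001000 > -2 — holds
x = 1000: LHS = 1000² - 1000 = 999000; 999000 > -2 — holds
Hence LHS − RHS is never zero or negative, i.e. LHS > RHS throughout, so the relation holds for every integer in [-1000, 1000].

Only (A) has a counterexample.

Answer: A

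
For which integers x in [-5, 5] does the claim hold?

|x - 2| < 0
An absolute value is never negative, so the left side is ≥ 0 for every x, while the right side is 0. Tightest case in [-5, 5] is x = 2:
x = 2: LHS = |2 - 2| = |0| = 0; 0 < 0 — FAILS
Hence LHS − RHS is never negative, i.e. LHS ≥ RHS throughout, so the claimed relation (<) fails for every integer in [-5, 5].

Answer: None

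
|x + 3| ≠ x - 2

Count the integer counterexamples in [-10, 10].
Over all integers in [-10, 10], LHS − RHS is always positive; it is smallest at x = 0, where it equals 5:
x = 0: LHS = |0 + 3| = |3| = 3, RHS = 0 - 2 = -2; 3 ≠ -2 — holds
At the ends of the range:
x = -10: LHS = |(-10) + 3| = |-7| = 7, RHS = (-10) - 2 = -12; 7 ≠ -12 — holds
x = 10: LHS = |10 + 3| = |13| = 13, RHS = 10 - 2 = 8; 13 ≠ 8 — holds
Hence LHS − RHS is never 0, i.e. the two sides are never equal, so the relation holds for every integer in [-10, 10].

No counterexample appears in that range.

Answer: 0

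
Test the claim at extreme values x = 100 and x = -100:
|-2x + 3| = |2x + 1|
x = 100: LHS = |-2·100 + 3| = |-197| = 197, RHS = |2·100 + 1| = |201| = 201; 197 = 201 — FAILS
x = -100: LHS = |-2·(-100) + 3| = |203| = 203, RHS = |2·(-100) + 1| = |-199| = 199; 203 = 199 — FAILS

Answer: No, fails for both x = 100 and x = -100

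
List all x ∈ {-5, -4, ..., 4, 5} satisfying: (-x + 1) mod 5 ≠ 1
Holds for: {-4, -3, -2, -1, 1, 2, 3, 4}
Fails for: {-5, 0, 5}

Answer: {-4, -3, -2, -1, 1, 2, 3, 4}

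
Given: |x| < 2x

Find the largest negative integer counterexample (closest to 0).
Testing negative integers from -1 downward:
x = -1: LHS = |-1| = 1, RHS = 2·(-1) = -2; 1 < -2 — FAILS  ← closest negative counterexample to 0

Answer: x = -1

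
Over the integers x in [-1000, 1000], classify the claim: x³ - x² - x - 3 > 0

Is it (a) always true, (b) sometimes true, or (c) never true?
Holds at x = 3: LHS = 3³ - 3² - 3 - 3 = 12; 12 > 0 — holds
Fails at x = 0: LHS = 0³ - 0² - 0 - 3 = -3; -3 > 0 — FAILS
It is satisfied by some integers in the range but not all.

Answer: Sometimes true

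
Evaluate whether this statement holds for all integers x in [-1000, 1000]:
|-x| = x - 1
The claim fails at x = 0:
x = 0: LHS = |-0| = |0| = 0, RHS = 0 - 1 = -1; 0 = -1 — FAILS

Because a single integer refutes it, the statement is false.

Answer: False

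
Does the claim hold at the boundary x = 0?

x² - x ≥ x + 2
x = 0: LHS = 0² - 0 = 0, RHS = 0 + 2 = 2; 0 ≥ 2 — FAILS

The relation fails at x = 0, so x = 0 is a counterexample.

Answer: No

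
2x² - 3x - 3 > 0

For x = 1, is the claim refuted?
Substitute x = 1 into the relation:
x = 1: LHS = 2·1² - 3·1 - 3 = -4; -4 > 0 — FAILS

Since the claim fails at x = 1, this value is a counterexample.

Answer: Yes, x = 1 is a counterexample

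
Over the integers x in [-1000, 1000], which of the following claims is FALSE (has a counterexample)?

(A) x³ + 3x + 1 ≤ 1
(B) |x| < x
(A) x = 1: LHS = 1³ + 3·1 + 1 = 5; 5 ≤ 1 — FAILS
(B) x = 0: LHS = |0| = 0; 0 < 0 — FAILS

Answer: Both A and B are false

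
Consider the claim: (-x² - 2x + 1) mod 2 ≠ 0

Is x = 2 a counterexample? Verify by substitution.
Substitute x = 2 into the relation:
x = 2: LHS = (-2² - 2·2 + 1) mod 2 = (-7) mod 2 = 1; 1 ≠ 0 — holds

The claim holds here, so x = 2 is not a counterexample. (A counterexample exists elsewhere, e.g. x = 1.)

Answer: No, x = 2 is not a counterexample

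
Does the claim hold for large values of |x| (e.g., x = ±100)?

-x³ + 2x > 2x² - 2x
x = 100: LHS = -100³ + 2·100 = -999800, RHS = 2·100² - 2·100 = 19800; -999800 > 19800 — FAILS
x = -100: LHS = -(-100)³ + 2·(-100) = 999800, RHS = 2·(-100)² - 2·(-100) = 20200; 999800 > 20200 — holds

Answer: Partially: fails for x = 100, holds for x = -100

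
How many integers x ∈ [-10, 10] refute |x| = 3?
Counterexamples in [-10, 10]: {-10, -9, -8, -7, -6, -5, -4, -2, -1, 0, 1, 2, 4, 5, 6, 7, 8, 9, 10}.

Counting them gives 19 values.

Answer: 19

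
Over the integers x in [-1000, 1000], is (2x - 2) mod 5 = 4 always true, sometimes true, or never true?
Holds at x = -2: LHS = (2·(-2) - 2) mod 5 = (-6) mod 5 = 4; 4 = 4 — holds
Fails at x = 0: LHS = (2·0 - 2) mod 5 = (-2) mod 5 = 3; 3 = 4 — FAILS
It is satisfied by some integers in the range but not all.

Answer: Sometimes true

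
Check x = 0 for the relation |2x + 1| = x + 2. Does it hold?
x = 0: LHS = |2·0 + 1| = |1| = 1, RHS = 0 + 2 = 2; 1 = 2 — FAILS

The relation fails at x = 0, so x = 0 is a counterexample.

Answer: No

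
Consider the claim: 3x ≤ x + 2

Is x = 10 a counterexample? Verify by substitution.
Substitute x = 10 into the relation:
x = 10: LHS = 3·10 = 30, RHS = 10 + 2 = 12; 30 ≤ 12 — FAILS

Since the claim fails at x = 10, this value is a counterexample.

Answer: Yes, x = 10 is a counterexample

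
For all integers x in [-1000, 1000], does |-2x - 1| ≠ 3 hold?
The claim fails at x = 1:
x = 1: LHS = |-2·1 - 1| = |-3| = 3; 3 ≠ 3 — FAILS

Because a single integer refutes it, the statement is false.

Answer: False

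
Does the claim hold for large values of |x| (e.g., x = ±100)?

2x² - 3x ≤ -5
x = 100: LHS = 2·100² - 3·100 = 19700; 19700 ≤ -5 — FAILS
x = -100: LHS = 2·(-100)² - 3·(-100) = 20300; 20300 ≤ -5 — FAILS

Answer: No, fails for both x = 100 and x = -100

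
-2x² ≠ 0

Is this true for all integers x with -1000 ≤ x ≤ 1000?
The claim fails at x = 0:
x = 0: LHS = -2·0² = 0; 0 ≠ 0 — FAILS

Because a single integer refutes it, the statement is false.

Answer: False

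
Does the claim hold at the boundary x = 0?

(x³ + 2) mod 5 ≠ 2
x = 0: LHS = (0³ + 2) mod 5 = 2 mod 5 = 2; 2 ≠ 2 — FAILS

The relation fails at x = 0, so x = 0 is a counterexample.

Answer: No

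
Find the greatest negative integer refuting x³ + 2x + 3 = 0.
Testing negative integers from -1 downward:
x = -1: LHS = (-1)³ + 2·(-1) + 3 = 0; 0 = 0 — holds
x = -2: LHS = (-2)³ + 2·(-2) + 3 = -9; -9 = 0 — FAILS  ← closest negative counterexample to 0

Answer: x = -2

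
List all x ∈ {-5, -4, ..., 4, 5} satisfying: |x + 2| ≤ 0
Holds for: {-2}
Fails for: {-5, -4, -3, -1, 0, 1, 2, 3, 4, 5}

Answer: {-2}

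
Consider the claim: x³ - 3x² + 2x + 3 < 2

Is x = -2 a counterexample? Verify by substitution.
Substitute x = -2 into the relation:
x = -2: LHS = (-2)³ - 3·(-2)² + 2·(-2) + 3 = -21; -21 < 2 — holds

The claim holds here, so x = -2 is not a counterexample. (A counterexample exists elsewhere, e.g. x = 0.)

Answer: No, x = -2 is not a counterexample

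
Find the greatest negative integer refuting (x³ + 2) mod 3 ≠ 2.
Testing negative integers from -1 downward:
x = -1: LHS = ((-1)³ + 2) mod 3 = 1 mod 3 = 1; 1 ≠ 2 — holds
x = -2: LHS = ((-2)³ + 2) mod 3 = (-6) mod 3 = 0; 0 ≠ 2 — holds
x = -3: LHS = ((-3)³ + 2) mod 3 = (-25) mod 3 = 2; 2 ≠ 2 — FAILS  ← closest negative counterexample to 0

Answer: x = -3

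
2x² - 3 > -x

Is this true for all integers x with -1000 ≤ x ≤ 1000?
The claim fails at x = 0:
x = 0: LHS = 2·0² - 3 = -3, RHS = -0 = 0; -3 > 0 — FAILS

Because a single integer refutes it, the statement is false.

Answer: False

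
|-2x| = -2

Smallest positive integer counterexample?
Testing positive integers:
x = 1: LHS = |-2·1| = |-2| = 2; 2 = -2 — FAILS  ← smallest positive counterexample

Answer: x = 1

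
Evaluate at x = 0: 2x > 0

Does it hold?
x = 0: LHS = 2·0 = 0; 0 > 0 — FAILS

The relation fails at x = 0, so x = 0 is a counterexample.

Answer: No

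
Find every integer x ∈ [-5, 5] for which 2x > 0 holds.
Holds for: {1, 2, 3, 4, 5}
Fails for: {-5, -4, -3, -2, -1, 0}

Answer: {1, 2, 3, 4, 5}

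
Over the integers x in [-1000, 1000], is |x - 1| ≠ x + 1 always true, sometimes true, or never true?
Holds at x = 1: LHS = |1 - 1| = |0| = 0, RHS = 1 + 1 = 2; 0 ≠ 2 — holds
Fails at x = 0: LHS = |0 - 1| = |-1| = 1, RHS = 0 + 1 = 1; 1 ≠ 1 — FAILS
It is satisfied by some integers in the range but not all.

Answer: Sometimes true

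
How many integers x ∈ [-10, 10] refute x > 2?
Counterexamples in [-10, 10]: {-10, -9, -8, -7, -6, -5, -4, -3, -2, -1, 0, 1, 2}.

Counting them gives 13 values.

Answer: 13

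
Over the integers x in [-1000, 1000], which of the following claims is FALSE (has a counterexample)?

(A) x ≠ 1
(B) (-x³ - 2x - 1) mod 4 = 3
(A) x = 1: 1 ≠ 1 — FAILS
(B) x = 1: LHS = (-1³ - 2·1 - 1) mod 4 = (-4) mod 4 = 0; 0 = 3 — FAILS

Answer: Both A and B are false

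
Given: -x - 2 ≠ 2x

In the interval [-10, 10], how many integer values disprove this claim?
Track d = LHS − RHS over the integers in [-10, 10]. Equality would need d = 0, but d changes sign only between consecutive integers, jumping over 0:
x = -1: LHS = -(-1) - 2 = -1, RHS = 2·(-1) = -2; -1 ≠ -2 — holds  (d = 1)
x = 0: LHS = -0 - 2 = -2, RHS = 2·0 = 0; -2 ≠ 0 — holds  (d = -2)
Away from these crossings d keeps a constant sign, and checking every integer in [-10, 10] confirms d ≠ 0 throughout. Hence the two sides are never equal, so the relation holds for every integer in [-10, 10].

No counterexample appears in that range.

Answer: 0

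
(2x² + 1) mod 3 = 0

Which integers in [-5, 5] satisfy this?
Holds for: {-5, -4, -2, -1, 1, 2, 4, 5}
Fails for: {-3, 0, 3}

Answer: {-5, -4, -2, -1, 1, 2, 4, 5}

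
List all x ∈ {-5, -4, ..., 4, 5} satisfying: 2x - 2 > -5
Holds for: {-1, 0, 1, 2, 3, 4, 5}
Fails for: {-5, -4, -3, -2}

Answer: {-1, 0, 1, 2, 3, 4, 5}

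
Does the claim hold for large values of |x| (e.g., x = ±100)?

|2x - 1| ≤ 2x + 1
x = 100: LHS = |2·100 - 1| = |199| = 199, RHS = 2·100 + 1 = 201; 199 ≤ 201 — holds
x = -100: LHS = |2·(-100) - 1| = |-201| = 201, RHS = 2·(-100) + 1 = -199; 201 ≤ -199 — FAILS

Answer: Partially: holds for x = 100, fails for x = -100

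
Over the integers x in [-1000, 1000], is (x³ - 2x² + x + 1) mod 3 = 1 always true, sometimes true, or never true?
Holds at x = 0: LHS = (0³ - 2·0² + 0 + 1) mod 3 = 1 mod 3 = 1; 1 = 1 — holds
Fails at x = -1: LHS = ((-1)³ - 2·(-1)² + (-1) + 1) mod 3 = (-3) mod 3 = 0; 0 = 1 — FAILS
It is satisfied by some integers in the range but not all.

Answer: Sometimes true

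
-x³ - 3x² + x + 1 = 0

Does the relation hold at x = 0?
x = 0: LHS = -0³ - 3·0² + 0 + 1 = 1; 1 = 0 — FAILS

The relation fails at x = 0, so x = 0 is a counterexample.

Answer: No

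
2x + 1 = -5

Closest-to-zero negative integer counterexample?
Testing negative integers from -1 downward:
x = -1: LHS = 2·(-1) + 1 = -1; -1 = -5 — FAILS  ← closest negative counterexample to 0

Answer: x = -1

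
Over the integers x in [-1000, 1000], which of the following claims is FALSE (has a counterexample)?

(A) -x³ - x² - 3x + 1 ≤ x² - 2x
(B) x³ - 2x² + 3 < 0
(A) x = 0: LHS = -0³ - 0² - 3·0 + 1 = 1, RHS = 0² - 2·0 = 0; 1 ≤ 0 — FAILS
(B) x = 0: LHS = 0³ - 2·0² + 3 = 3; 3 < 0 — FAILS

Answer: Both A and B are false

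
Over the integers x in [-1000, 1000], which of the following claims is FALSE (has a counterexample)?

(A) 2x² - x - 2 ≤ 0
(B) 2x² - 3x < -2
(A) x = -1: LHS = 2·(-1)² - (-1) - 2 = 1; 1 ≤ 0 — FAILS
(B) x = 0: LHS = 2·0² - 3·0 = 0; 0 < -2 — FAILS

Answer: Both A and B are false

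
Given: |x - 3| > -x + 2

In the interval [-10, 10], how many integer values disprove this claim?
Over all integers in [-10, 10], LHS − RHS is smallest at x = 0, where it equals 1:
x = 0: LHS = |0 - 3| = |-3| = 3, RHS = -0 + 2 = 2; 3 > 2 — holds
At the ends of the range:
x = -10: LHS = |(-10) - 3| = |-13| = 13, RHS = -(-10) + 2 = 12; 13 > 12 — holds
x = 10: LHS = |10 - 3| = |7| = 7, RHS = -10 + 2 = -8; 7 > -8 — holds
Hence LHS − RHS is never zero or negative, i.e. LHS > RHS throughout, so the relation holds for every integer in [-10, 10].

No counterexample appears in that range.

Answer: 0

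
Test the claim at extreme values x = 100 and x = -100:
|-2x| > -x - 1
x = 100: LHS = |-2·100| = |-200| = 200, RHS = -100 - 1 = -101; 200 > -101 — holds
x = -100: LHS = |-2·(-100)| = |200| = 200, RHS = -(-100) - 1 = 99; 200 > 99 — holds

Answer: Yes, holds for both x = 100 and x = -100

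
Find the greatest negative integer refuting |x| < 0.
Testing negative integers from -1 downward:
x = -1: LHS = |-1| = 1; 1 < 0 — FAILS  ← closest negative counterexample to 0

Answer: x = -1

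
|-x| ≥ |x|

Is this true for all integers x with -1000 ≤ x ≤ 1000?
Over all integers in [-1000, 1000], LHS − RHS is smallest at x = 0, where it equals 0:
x = 0: LHS = |-0| = |0| = 0, RHS = |0| = 0; 0 ≥ 0 — holds
At the ends of the range:
x = -1000: LHS = |-(-1000)| = |1000| = 1000, RHS = |-1000| = 1000; 1000 ≥ 1000 — holds
x = 1000: LHS = |-1000| = 1000, RHS = |1000| = 1000; 1000 ≥ 1000 — holds
Hence LHS − RHS is never negative, i.e. LHS ≥ RHS throughout, so the relation holds for every integer in [-1000, 1000].

No counterexample exists.

Answer: True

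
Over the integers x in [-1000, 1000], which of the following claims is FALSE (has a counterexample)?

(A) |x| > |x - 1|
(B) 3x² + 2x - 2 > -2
(A) x = 0: LHS = |0| = 0, RHS = |0 - 1| = |-1| = 1; 0 > 1 — FAILS
(B) x = 0: LHS = 3·0² + 2·0 - 2 = -2; -2 > -2 — FAILS

Answer: Both A and B are false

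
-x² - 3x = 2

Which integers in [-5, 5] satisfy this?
Holds for: {-2, -1}
Fails for: {-5, -4, -3, 0, 1, 2, 3, 4, 5}

Answer: {-2, -1}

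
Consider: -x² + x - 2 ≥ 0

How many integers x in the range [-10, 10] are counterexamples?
Counterexamples in [-10, 10]: {-10, -9, -8, -7, -6, -5, -4, -3, -2, -1, 0, 1, 2, 3, 4, 5, 6, 7, 8, 9, 10}.

Counting them gives 21 values.

Answer: 21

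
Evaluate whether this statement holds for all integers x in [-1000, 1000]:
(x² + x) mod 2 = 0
For a polynomial with integer coefficients, its value mod 2 depends only on x mod 2, so it suffices to check one representative of each residue class, x = 0, 1:
x = 0: LHS = (0² + 0) mod 2 = 0 mod 2 = 0; 0 = 0 — holds
x = 1: LHS = (1² + 1) mod 2 = 2 mod 2 = 0; 0 = 0 — holds
The relation holds in every residue class, so the relation holds for every integer in [-1000, 1000].

No counterexample exists.

Answer: True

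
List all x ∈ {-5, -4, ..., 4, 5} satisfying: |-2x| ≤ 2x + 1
Holds for: {0, 1, 2, 3, 4, 5}
Fails for: {-5, -4, -3, -2, -1}

Answer: {0, 1, 2, 3, 4, 5}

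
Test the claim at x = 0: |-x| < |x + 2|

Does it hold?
x = 0: LHS = |-0| = |0| = 0, RHS = |0 + 2| = |2| = 2; 0 < 2 — holds

The relation is satisfied at x = 0.

Answer: Yes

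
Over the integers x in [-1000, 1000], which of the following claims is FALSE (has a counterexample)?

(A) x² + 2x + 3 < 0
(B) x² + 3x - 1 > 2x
(A) x = 0: LHS = 0² + 2·0 + 3 = 3; 3 < 0 — FAILS
(B) x = 0: LHS = 0² + 3·0 - 1 = -1, RHS = 2·0 = 0; -1 > 0 — FAILS

Answer: Both A and B are false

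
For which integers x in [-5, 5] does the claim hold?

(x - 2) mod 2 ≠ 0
Holds for: {-5, -3, -1, 1, 3, 5}
Fails for: {-4, -2, 0, 2, 4}

Answer: {-5, -3, -1, 1, 3, 5}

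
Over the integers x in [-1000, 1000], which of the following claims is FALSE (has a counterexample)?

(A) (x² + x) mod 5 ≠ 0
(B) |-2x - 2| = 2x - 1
(A) x = 0: LHS = (0² + 0) mod 5 = 0 mod 5 = 0; 0 ≠ 0 — FAILS
(B) x = 0: LHS = |-2·0 - 2| = |-2| = 2, RHS = 2·0 - 1 = -1; 2 = -1 — FAILS

Answer: Both A and B are false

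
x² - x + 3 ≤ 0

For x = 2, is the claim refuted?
Substitute x = 2 into the relation:
x = 2: LHS = 2² - 2 + 3 = 5; 5 ≤ 0 — FAILS

Since the claim fails at x = 2, this value is a counterexample.

Answer: Yes, x = 2 is a counterexample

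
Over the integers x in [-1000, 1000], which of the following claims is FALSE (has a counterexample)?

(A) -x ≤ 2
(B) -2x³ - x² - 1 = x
(A) x = -3: LHS = -(-3) = 3; 3 ≤ 2 — FAILS
(B) x = 0: LHS = -2·0³ - 0² - 1 = -1; -1 = 0 — FAILS

Answer: Both A and B are false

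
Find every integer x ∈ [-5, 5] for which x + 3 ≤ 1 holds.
Holds for: {-5, -4, -3, -2}
Fails for: {-1, 0, 1, 2, 3, 4, 5}

Answer: {-5, -4, -3, -2}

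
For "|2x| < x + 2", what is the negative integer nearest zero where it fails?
Testing negative integers from -1 downward:
x = -1: LHS = |2·(-1)| = |-2| = 2, RHS = (-1) + 2 = 1; 2 < 1 — FAILS  ← closest negative counterexample to 0

Answer: x = -1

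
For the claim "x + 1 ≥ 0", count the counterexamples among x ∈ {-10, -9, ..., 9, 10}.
Counterexamples in [-10, 10]: {-10, -9, -8, -7, -6, -5, -4, -3, -2}.

Counting them gives 9 values.

Answer: 9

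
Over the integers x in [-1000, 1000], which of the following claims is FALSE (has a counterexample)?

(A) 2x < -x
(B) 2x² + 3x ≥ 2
(A) x = 0: LHS = 2·0 = 0, RHS = -0 = 0; 0 < 0 — FAILS
(B) x = 0: LHS = 2·0² + 3·0 = 0; 0 ≥ 2 — FAILS

Answer: Both A and B are false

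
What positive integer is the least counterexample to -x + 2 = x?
Testing positive integers:
x = 1: LHS = -1 + 2 = 1; 1 = 1 — holds
x = 2: LHS = -2 + 2 = 0; 0 = 2 — FAILS  ← smallest positive counterexample

Answer: x = 2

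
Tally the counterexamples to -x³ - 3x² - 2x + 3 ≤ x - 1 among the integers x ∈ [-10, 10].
Counterexamples in [-10, 10]: {-10, -9, -8, -7, -6, -5, -4, -3, -2, -1, 0}.

Counting them gives 11 values.

Answer: 11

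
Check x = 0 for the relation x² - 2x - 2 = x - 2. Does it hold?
x = 0: LHS = 0² - 2·0 - 2 = -2, RHS = 0 - 2 = -2; -2 = -2 — holds

The relation is satisfied at x = 0.

Answer: Yes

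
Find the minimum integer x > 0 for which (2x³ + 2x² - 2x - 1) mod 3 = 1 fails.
Testing positive integers:
x = 1: LHS = (2·1³ + 2·1² - 2·1 - 1) mod 3 = 1 mod 3 = 1; 1 = 1 — holds
x = 2: LHS = (2·2³ + 2·2² - 2·2 - 1) mod 3 = 19 mod 3 = 1; 1 = 1 — holds
x = 3: LHS = (2·3³ + 2·3² - 2·3 - 1) mod 3 = 65 mod 3 = 2; 2 = 1 — FAILS  ← smallest positive counterexample

Answer: x = 3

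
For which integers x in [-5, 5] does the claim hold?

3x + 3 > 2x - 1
Holds for: {-3, -2, -1, 0, 1, 2, 3, 4, 5}
Fails for: {-5, -4}

Answer: {-3, -2, -1, 0, 1, 2, 3, 4, 5}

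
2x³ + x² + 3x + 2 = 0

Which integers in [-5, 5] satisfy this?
Track d = LHS − RHS over the integers in [-5, 5]. Equality would need d = 0, but d changes sign only between consecutive integers, jumping over 0:
x = -1: LHS = 2·(-1)³ + (-1)² + 3·(-1) + 2 = -2; -2 = 0 — FAILS  (d = -2)
x = 0: LHS = 2·0³ + 0² + 3·0 + 2 = 2; 2 = 0 — FAILS  (d = 2)
Away from these crossings d keeps a constant sign, and checking every integer in [-5, 5] confirms d ≠ 0 throughout. Hence the two sides are never equal, so the claimed relation (=) fails for every integer in [-5, 5].

Answer: None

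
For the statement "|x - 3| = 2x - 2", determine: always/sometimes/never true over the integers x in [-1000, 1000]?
Track d = LHS − RHS over the integers in [-1000, 1000]. Equality would need d = 0, but d changes sign only between consecutive integers, jumping over 0:
x = 1: LHS = |1 - 3| = |-2| = 2, RHS = 2·1 - 2 = 0; 2 = 0 — FAILS  (d = 2)
x = 2: LHS = |2 - 3| = |-1| = 1, RHS = 2·2 - 2 = 2; 1 = 2 — FAILS  (d = -1)
Away from these crossings d keeps a constant sign, and checking every integer in [-1000, 1000] confirms d ≠ 0 throughout. Hence the two sides are never equal, so the claimed relation (=) fails for every integer in [-1000, 1000].

No integer in the range satisfies it.

Answer: Never true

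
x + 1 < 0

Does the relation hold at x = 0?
x = 0: LHS = 0 + 1 = 1; 1 < 0 — FAILS

The relation fails at x = 0, so x = 0 is a counterexample.

Answer: No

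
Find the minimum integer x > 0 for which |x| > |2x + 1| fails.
Testing positive integers:
x = 1: LHS = |1| = 1, RHS = |2·1 + 1| = |3| = 3; 1 > 3 — FAILS  ← smallest positive counterexample

Answer: x = 1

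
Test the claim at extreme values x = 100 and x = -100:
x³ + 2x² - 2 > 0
x = 100: LHS = 100³ + 2·100² - 2 = 1019998; 1019998 > 0 — holds
x = -100: LHS = (-100)³ + 2·(-100)² - 2 = -980002; -980002 > 0 — FAILS

Answer: Partially: holds for x = 100, fails for x = -100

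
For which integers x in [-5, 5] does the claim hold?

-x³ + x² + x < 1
Holds for: {0, 2, 3, 4, 5}
Fails for: {-5, -4, -3, -2, -1, 1}

Answer: {0, 2, 3, 4, 5}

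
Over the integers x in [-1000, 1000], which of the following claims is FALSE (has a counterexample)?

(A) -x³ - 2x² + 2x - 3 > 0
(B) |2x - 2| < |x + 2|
(A) x = 0: LHS = -0³ - 2·0² + 2·0 - 3 = -3; -3 > 0 — FAILS
(B) x = 0: LHS = |2·0 - 2| = |-2| = 2, RHS = |0 + 2| = |2| = 2; 2 < 2 — FAILS

Answer: Both A and B are false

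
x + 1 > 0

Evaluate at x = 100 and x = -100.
x = 100: LHS = 100 + 1 = 101; 101 > 0 — holds
x = -100: LHS = (-100) + 1 = -99; -99 > 0 — FAILS

Answer: Partially: holds for x = 100, fails for x = -100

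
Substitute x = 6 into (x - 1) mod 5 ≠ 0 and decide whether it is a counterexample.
Substitute x = 6 into the relation:
x = 6: LHS = (6 - 1) mod 5 = 5 mod 5 = 0; 0 ≠ 0 — FAILS

Since the claim fails at x = 6, this value is a counterexample.

Answer: Yes, x = 6 is a counterexample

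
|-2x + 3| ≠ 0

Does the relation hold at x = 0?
x = 0: LHS = |-2·0 + 3| = |3| = 3; 3 ≠ 0 — holds

The relation is satisfied at x = 0.

Answer: Yes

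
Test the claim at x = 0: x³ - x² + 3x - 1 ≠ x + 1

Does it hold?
x = 0: LHS = 0³ - 0² + 3·0 - 1 = -1, RHS = 0 + 1 = 1; -1 ≠ 1 — holds

The relation is satisfied at x = 0.

Answer: Yes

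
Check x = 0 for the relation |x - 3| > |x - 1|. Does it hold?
x = 0: LHS = |0 - 3| = |-3| = 3, RHS = |0 - 1| = |-1| = 1; 3 > 1 — holds

The relation is satisfied at x = 0.

Answer: Yes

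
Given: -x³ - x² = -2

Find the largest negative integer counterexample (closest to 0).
Testing negative integers from -1 downward:
x = -1: LHS = -(-1)³ - (-1)² = 0; 0 = -2 — FAILS  ← closest negative counterexample to 0

Answer: x = -1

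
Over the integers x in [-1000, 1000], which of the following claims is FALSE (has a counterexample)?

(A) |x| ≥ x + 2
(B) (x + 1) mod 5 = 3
(A) x = 0: LHS = |0| = 0, RHS = 0 + 2 = 2; 0 ≥ 2 — FAILS
(B) x = 0: LHS = (0 + 1) mod 5 = 1 mod 5 = 1; 1 = 3 — FAILS

Answer: Both A and B are false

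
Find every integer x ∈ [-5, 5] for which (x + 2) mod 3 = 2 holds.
Holds for: {-3, 0, 3}
Fails for: {-5, -4, -2, -1, 1, 2, 4, 5}

Answer: {-3, 0, 3}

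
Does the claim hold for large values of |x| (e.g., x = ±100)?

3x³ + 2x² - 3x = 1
x = 100: LHS = 3·100³ + 2·100² - 3·100 = 3019700; 3019700 = 1 — FAILS
x = -100: LHS = 3·(-100)³ + 2·(-100)² - 3·(-100) = -2979700; -2979700 = 1 — FAILS

Answer: No, fails for both x = 100 and x = -100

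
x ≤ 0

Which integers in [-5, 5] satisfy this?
Holds for: {-5, -4, -3, -2, -1, 0}
Fails for: {1, 2, 3, 4, 5}

Answer: {-5, -4, -3, -2, -1, 0}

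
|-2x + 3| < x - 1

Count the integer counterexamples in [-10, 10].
Counterexamples in [-10, 10]: {-10, -9, -8, -7, -6, -5, -4, -3, -2, -1, 0, 1, 2, 3, 4, 5, 6, 7, 8, 9, 10}.

Counting them gives 21 values.

Answer: 21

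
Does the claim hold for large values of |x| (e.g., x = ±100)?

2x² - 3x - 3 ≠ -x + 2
x = 100: LHS = 2·100² - 3·100 - 3 = 19697, RHS = -100 + 2 = -98; 19697 ≠ -98 — holds
x = -100: LHS = 2·(-100)² - 3·(-100) - 3 = 20297, RHS = -(-100) + 2 = 102; 20297 ≠ 102 — holds

Answer: Yes, holds for both x = 100 and x = -100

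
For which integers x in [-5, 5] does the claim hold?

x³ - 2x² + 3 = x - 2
Track d = LHS − RHS over the integers in [-5, 5]. Equality would need d = 0, but d changes sign only between consecutive integers, jumping over 0:
x = -2: LHS = (-2)³ - 2·(-2)² + 3 = -13, RHS = (-2) - 2 = -4; -13 = -4 — FAILS  (d = -9)
x = -1: LHS = (-1)³ - 2·(-1)² + 3 = 0, RHS = (-1) - 2 = -3; 0 = -3 — FAILS  (d = 3)
Away from these crossings d keeps a constant sign, and checking every integer in [-5, 5] confirms d ≠ 0 throughout. Hence the two sides are never equal, so the claimed relation (=) fails for every integer in [-5, 5].

Answer: None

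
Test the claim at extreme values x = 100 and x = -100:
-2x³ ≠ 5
x = 100: LHS = -2·100³ = -2000000; -2000000 ≠ 5 — holds
x = -100: LHS = -2·(-100)³ = 2000000; 2000000 ≠ 5 — holds

Answer: Yes, holds for both x = 100 and x = -100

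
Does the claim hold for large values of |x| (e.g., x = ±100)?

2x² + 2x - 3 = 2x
x = 100: LHS = 2·100² + 2·100 - 3 = 20197, RHS = 2·100 = 200; 20197 = 200 — FAILS
x = -100: LHS = 2·(-100)² + 2·(-100) - 3 = 19797, RHS = 2·(-100) = -200; 19797 = -200 — FAILS

Answer: No, fails for both x = 100 and x = -100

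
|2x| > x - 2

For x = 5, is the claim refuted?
Substitute x = 5 into the relation:
x = 5: LHS = |2·5| = |10| = 10, RHS = 5 - 2 = 3; 10 > 3 — holds

The relation holds at x = 5, so it is not a counterexample.

Answer: No, x = 5 is not a counterexample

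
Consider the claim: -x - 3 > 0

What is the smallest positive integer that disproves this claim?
Testing positive integers:
x = 1: LHS = -1 - 3 = -4; -4 > 0 — FAILS  ← smallest positive counterexample

Answer: x = 1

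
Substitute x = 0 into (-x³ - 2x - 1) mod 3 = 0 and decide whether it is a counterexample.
Substitute x = 0 into the relation:
x = 0: LHS = (-0³ - 2·0 - 1) mod 3 = (-1) mod 3 = 2; 2 = 0 — FAILS

Since the claim fails at x = 0, this value is a counterexample.

Answer: Yes, x = 0 is a counterexample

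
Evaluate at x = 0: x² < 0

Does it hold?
x = 0: LHS = 0² = 0; 0 < 0 — FAILS

The relation fails at x = 0, so x = 0 is a counterexample.

Answer: No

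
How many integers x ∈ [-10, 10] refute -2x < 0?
Counterexamples in [-10, 10]: {-10, -9, -8, -7, -6, -5, -4, -3, -2, -1, 0}.

Counting them gives 11 values.

Answer: 11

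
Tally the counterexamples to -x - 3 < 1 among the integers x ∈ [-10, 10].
Counterexamples in [-10, 10]: {-10, -9, -8, -7, -6, -5, -4}.

Counting them gives 7 values.

Answer: 7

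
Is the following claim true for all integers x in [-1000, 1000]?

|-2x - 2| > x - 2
Over all integers in [-1000, 1000], LHS − RHS is smallest at x = -1, where it equals 3:
x = -1: LHS = |-2·(-1) - 2| = |0| = 0, RHS = (-1) - 2 = -3; 0 > -3 — holds
At the ends of the range:
x = -1000: LHS = |-2·(-1000) - 2| = |1998| = 1998, RHS = (-1000) - 2 = -1002; 1998 > -1002 — holds
x = 1000: LHS = |-2·1000 - 2| = |-2002| = 2002, RHS = 1000 - 2 = 998; 2002 > 998 — holds
Hence LHS − RHS is never zero or negative, i.e. LHS > RHS throughout, so the relation holds for every integer in [-1000, 1000].

No counterexample exists.

Answer: True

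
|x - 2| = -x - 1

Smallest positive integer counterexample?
Testing positive integers:
x = 1: LHS = |1 - 2| = |-1| = 1, RHS = -1 - 1 = -2; 1 = -2 — FAILS  ← smallest positive counterexample

Answer: x = 1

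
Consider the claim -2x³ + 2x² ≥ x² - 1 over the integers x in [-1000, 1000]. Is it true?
The claim fails at x = 2:
x = 2: LHS = -2·2³ + 2·2² = -8, RHS = 2² - 1 = 3; -8 ≥ 3 — FAILS

Because a single integer refutes it, the statement is false.

Answer: False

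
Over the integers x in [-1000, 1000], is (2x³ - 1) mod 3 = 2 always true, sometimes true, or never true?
Holds at x = 0: LHS = (2·0³ - 1) mod 3 = (-1) mod 3 = 2; 2 = 2 — holds
Fails at x = 1: LHS = (2·1³ - 1) mod 3 = 1 mod 3 = 1; 1 = 2 — FAILS
It is satisfied by some integers in the range but not all.

Answer: Sometimes true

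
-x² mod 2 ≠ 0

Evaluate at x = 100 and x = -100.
x = 100: LHS = (-100²) mod 2 = (-10000) mod 2 = 0; 0 ≠ 0 — FAILS
x = -100: LHS = (-(-100)²) mod 2 = (-10000) mod 2 = 0; 0 ≠ 0 — FAILS

Answer: No, fails for both x = 100 and x = -100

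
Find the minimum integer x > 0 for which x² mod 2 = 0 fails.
Testing positive integers:
x = 1: LHS = (1²) mod 2 = 1 mod 2 = 1; 1 = 0 — FAILS  ← smallest positive counterexample

Answer: x = 1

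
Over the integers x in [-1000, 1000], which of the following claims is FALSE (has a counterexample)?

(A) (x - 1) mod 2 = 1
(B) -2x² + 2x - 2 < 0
(A) x = 1: LHS = (1 - 1) mod 2 = 0 mod 2 = 0; 0 = 1 — FAILS

(B) Over all integers in [-1000, 1000], LHS − RHS is largest at x = 0, where it equals -2:
x = 0: LHS = -2·0² + 2·0 - 2 = -2; -2 < 0 — holds
At the ends of the range:
x = -1000: LHS = -2·(-1000)² + 2·(-1000) - 2 = -2002002; -2002002 < 0 — holds
x = 1000: LHS = -2·1000² + 2·1000 - 2 = -1998002; -1998002 < 0 — holds
Hence LHS − RHS is never zero or positive, i.e. LHS < RHS throughout, so the relation holds for every integer in [-1000, 1000].

Only (A) has a counterexample.

Answer: A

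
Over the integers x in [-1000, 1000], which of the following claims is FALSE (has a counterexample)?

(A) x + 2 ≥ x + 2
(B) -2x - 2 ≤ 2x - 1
(A) Over all integers in [-1000, 1000], LHS − RHS is smallest at x = 0, where it equals 0:
x = 0: LHS = 0 + 2 = 2, RHS = 0 + 2 = 2; 2 ≥ 2 — holds
At the ends of the range:
x = -1000: LHS = (-1000) + 2 = -998, RHS = (-1000) + 2 = -998; -998 ≥ -998 — holds
x = 1000: LHS = 1000 + 2 = 1002, RHS = 1000 + 2 = 1002; 1002 ≥ 1002 — holds
Hence LHS − RHS is never negative, i.e. LHS ≥ RHS throughout, so the relation holds for every integer in [-1000, 1000].

(B) x = -1: LHS = -2·(-1) - 2 = 0, RHS = 2·(-1) - 1 = -3; 0 ≤ -3 — FAILS

Only (B) has a counterexample.

Answer: B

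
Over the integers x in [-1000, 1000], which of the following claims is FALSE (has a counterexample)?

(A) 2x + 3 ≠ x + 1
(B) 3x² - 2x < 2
(A) x = -2: LHS = 2·(-2) + 3 = -1, RHS = (-2) + 1 = -1; -1 ≠ -1 — FAILS
(B) x = -1: LHS = 3·(-1)² - 2·(-1) = 5; 5 < 2 — FAILS

Answer: Both A and B are false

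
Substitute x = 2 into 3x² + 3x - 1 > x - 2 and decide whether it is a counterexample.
Substitute x = 2 into the relation:
x = 2: LHS = 3·2² + 3·2 - 1 = 17, RHS = 2 - 2 = 0; 17 > 0 — holds

The relation holds at x = 2, so it is not a counterexample.

Answer: No, x = 2 is not a counterexample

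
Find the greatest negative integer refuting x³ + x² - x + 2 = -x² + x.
Testing negative integers from -1 downward:
x = -1: LHS = (-1)³ + (-1)² - (-1) + 2 = 3, RHS = -(-1)² + (-1) = -2; 3 = -2 — FAILS  ← closest negative counterexample to 0

Answer: x = -1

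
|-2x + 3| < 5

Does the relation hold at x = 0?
x = 0: LHS = |-2·0 + 3| = |3| = 3; 3 < 5 — holds

The relation is satisfied at x = 0.

Answer: Yes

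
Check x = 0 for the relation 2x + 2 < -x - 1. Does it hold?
x = 0: LHS = 2·0 + 2 = 2, RHS = -0 - 1 = -1; 2 < -1 — FAILS

The relation fails at x = 0, so x = 0 is a counterexample.

Answer: No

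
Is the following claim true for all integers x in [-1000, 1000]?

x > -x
The claim fails at x = 0:
x = 0: RHS = -0 = 0; 0 > 0 — FAILS

Because a single integer refutes it, the statement is false.

Answer: False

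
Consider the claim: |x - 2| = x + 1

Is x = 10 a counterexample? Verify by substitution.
Substitute x = 10 into the relation:
x = 10: LHS = |10 - 2| = |8| = 8, RHS = 10 + 1 = 11; 8 = 11 — FAILS

Since the claim fails at x = 10, this value is a counterexample.

Answer: Yes, x = 10 is a counterexample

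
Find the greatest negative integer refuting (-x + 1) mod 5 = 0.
Testing negative integers from -1 downward:
x = -1: LHS = (-(-1) + 1) mod 5 = 2 mod 5 = 2; 2 = 0 — FAILS  ← closest negative counterexample to 0

Answer: x = -1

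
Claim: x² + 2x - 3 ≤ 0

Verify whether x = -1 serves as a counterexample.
Substitute x = -1 into the relation:
x = -1: LHS = (-1)² + 2·(-1) - 3 = -4; -4 ≤ 0 — holds

The claim holds here, so x = -1 is not a counterexample. (A counterexample exists elsewhere, e.g. x = 2.)

Answer: No, x = -1 is not a counterexample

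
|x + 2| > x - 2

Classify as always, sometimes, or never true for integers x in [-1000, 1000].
Over all integers in [-1000, 1000], LHS − RHS is smallest at x = 0, where it equals 4:
x = 0: LHS = |0 + 2| = |2| = 2, RHS = 0 - 2 = -2; 2 > -2 — holds
At the ends of the range:
x = -1000: LHS = |(-1000) + 2| = |-998| = 998, RHS = (-1000) - 2 = -1002; 998 > -1002 — holds
x = 1000: LHS = |1000 + 2| = |1002| = 1002, RHS = 1000 - 2 = 998; 1002 > 998 — holds
Hence LHS − RHS is never zero or negative, i.e. LHS > RHS throughout, so the relation holds for every integer in [-1000, 1000].

No counterexample exists.

Answer: Always true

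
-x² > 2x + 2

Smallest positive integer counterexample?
Testing positive integers:
x = 1: LHS = -1² = -1, RHS = 2·1 + 2 = 4; -1 > 4 — FAILS  ← smallest positive counterexample

Answer: x = 1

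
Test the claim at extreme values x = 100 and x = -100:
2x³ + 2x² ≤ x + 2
x = 100: LHS = 2·100³ + 2·100² = 2020000, RHS = 100 + 2 = 102; 2020000 ≤ 102 — FAILS
x = -100: LHS = 2·(-100)³ + 2·(-100)² = -1980000, RHS = (-100) + 2 = -98; -1980000 ≤ -98 — holds

Answer: Partially: fails for x = 100, holds for x = -100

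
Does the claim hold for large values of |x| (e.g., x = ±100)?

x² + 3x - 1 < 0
x = 100: LHS = 100² + 3·100 - 1 = 10299; 10299 < 0 — FAILS
x = -100: LHS = (-100)² + 3·(-100) - 1 = 9699; 9699 < 0 — FAILS

Answer: No, fails for both x = 100 and x = -100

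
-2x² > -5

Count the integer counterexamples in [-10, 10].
Counterexamples in [-10, 10]: {-10, -9, -8, -7, -6, -5, -4, -3, -2, 2, 3, 4, 5, 6, 7, 8, 9, 10}.

Counting them gives 18 values.

Answer: 18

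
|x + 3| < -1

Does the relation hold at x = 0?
x = 0: LHS = |0 + 3| = |3| = 3; 3 < -1 — FAILS

The relation fails at x = 0, so x = 0 is a counterexample.

Answer: No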